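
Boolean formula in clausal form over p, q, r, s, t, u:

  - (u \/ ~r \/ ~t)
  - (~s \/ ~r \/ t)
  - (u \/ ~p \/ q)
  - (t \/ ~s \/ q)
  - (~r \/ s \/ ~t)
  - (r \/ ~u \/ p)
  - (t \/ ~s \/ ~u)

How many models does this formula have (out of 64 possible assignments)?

28

Split on t, then r.
  t=T, r=T: remaining (p,q,s,u) ∈ {(F,F,T,T); (F,T,T,T); (T,F,T,T); (T,T,T,T)} — 4.
  t=T, r=F: s free; 5 ways for (p,q,u) × 2^1 = 10.
  t=F, r=T: 7 of the 16 assignments to (p,q,s,u) work.
  t=F, r=F: 7 of the 16 assignments to (p,q,s,u) work.
Total: 4 + 10 + 7 + 7 = 28.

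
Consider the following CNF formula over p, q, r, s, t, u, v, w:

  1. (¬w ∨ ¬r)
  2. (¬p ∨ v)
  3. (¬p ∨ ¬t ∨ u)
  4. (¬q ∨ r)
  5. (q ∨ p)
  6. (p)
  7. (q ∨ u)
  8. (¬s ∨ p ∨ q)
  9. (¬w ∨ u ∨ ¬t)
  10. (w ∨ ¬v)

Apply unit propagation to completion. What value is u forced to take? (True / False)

Unit clause (p) sets p = True.
(v ∨ ¬p) with p = True leaves only v, so v = True.
In (w ∨ ¬v), ¬v is now false; w must hold, so w = True.
(¬r ∨ ¬w) with w = True leaves only ¬r, so r = False.
From (r ∨ ¬q) and r = False: q = False.
From (q ∨ u) and q = False: u = True.

True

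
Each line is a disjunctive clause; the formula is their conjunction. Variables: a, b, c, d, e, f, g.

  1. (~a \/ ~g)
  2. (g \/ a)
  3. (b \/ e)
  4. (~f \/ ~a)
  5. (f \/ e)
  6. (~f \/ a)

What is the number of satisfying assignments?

Case analysis on a and f:
  a=1, f=1: a clause becomes empty — 0.
  a=1, f=0: forces e=1; g=0; b, c, d free → 2^3 = 8.
  a=0, f=1: a clause becomes empty — 0.
  a=0, f=0: forces e=1; g=1; b, c, d free → 2^3 = 8.
Total: 0 + 8 + 0 + 8 = 16.

16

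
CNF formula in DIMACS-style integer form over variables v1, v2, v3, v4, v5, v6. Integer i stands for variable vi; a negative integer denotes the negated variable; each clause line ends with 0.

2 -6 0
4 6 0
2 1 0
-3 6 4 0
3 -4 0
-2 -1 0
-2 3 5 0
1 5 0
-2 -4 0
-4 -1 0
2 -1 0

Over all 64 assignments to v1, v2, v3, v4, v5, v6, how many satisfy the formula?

2

Satisfying assignments:
  v1=0 v2=1 v3=0 v4=0 v5=1 v6=1
  v1=0 v2=1 v3=1 v4=0 v5=1 v6=1
That's 2 in total.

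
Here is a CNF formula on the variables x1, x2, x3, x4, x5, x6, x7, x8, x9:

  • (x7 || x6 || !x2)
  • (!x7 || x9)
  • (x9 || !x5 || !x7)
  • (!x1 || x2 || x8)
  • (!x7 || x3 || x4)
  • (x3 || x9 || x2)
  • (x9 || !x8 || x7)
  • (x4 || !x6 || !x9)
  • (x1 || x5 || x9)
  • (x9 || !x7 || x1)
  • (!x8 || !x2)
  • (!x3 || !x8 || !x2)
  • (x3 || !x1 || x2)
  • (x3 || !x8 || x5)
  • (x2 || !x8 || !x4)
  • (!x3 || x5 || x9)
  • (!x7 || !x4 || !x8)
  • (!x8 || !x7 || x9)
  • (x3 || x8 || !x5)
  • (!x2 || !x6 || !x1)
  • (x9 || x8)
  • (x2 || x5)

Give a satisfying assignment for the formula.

Branch on x1: take x1 = False.
The remaining clauses are satisfied by x2 = False, x3 = True, x4 = False, x5 = True, x6 = False, x7 = False, x8 = False, x9 = True.
Every clause has at least one true literal under this assignment.

x1=F, x2=F, x3=T, x4=F, x5=T, x6=F, x7=F, x8=F, x9=T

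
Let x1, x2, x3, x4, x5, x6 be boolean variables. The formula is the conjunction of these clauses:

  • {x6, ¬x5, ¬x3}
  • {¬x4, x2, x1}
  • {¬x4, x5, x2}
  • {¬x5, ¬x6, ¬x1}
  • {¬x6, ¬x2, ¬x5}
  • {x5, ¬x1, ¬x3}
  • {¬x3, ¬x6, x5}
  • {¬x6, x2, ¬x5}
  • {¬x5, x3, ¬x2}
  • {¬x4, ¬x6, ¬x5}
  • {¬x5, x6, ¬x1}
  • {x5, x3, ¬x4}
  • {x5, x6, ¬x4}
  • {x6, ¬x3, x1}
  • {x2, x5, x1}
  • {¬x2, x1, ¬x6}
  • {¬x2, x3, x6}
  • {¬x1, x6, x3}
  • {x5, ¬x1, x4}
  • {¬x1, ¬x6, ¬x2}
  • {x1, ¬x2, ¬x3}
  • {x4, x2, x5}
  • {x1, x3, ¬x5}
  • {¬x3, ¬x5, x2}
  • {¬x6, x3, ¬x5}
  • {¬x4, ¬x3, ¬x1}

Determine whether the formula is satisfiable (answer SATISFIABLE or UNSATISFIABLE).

x5 = True:
  x6 = True:
    propagation gives x1=False, x2=False; an empty clause results — contradiction.
  x6 = False:
    propagation gives x3=False, x2=False, x1=False; an empty clause results — contradiction.
x5 = False:
  x1 = True:
    propagation gives x3=False, x4=False; an empty clause results — contradiction.
  x1 = False:
    propagation gives x2=True, x6=False, x4=False, x3=False; an empty clause results — contradiction.
Every branch closes, so no satisfying assignment exists.

UNSATISFIABLE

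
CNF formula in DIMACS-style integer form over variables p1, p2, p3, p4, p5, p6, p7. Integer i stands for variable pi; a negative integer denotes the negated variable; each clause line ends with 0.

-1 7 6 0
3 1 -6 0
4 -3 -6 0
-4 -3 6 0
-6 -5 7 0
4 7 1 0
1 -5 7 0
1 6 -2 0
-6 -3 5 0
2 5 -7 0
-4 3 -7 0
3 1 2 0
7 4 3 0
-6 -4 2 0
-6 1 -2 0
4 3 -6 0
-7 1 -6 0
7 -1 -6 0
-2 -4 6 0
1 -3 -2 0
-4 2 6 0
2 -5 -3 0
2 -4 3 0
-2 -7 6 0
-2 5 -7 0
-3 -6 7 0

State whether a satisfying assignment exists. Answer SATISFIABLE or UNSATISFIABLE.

SATISFIABLE

Set p1 = True and propagate.
For the remaining variables, p2 = False, p3 = False, p4 = False, p5 = True, p6 = False, p7 = True works.
So p1 = 1, p2 = 0, p3 = 0, p4 = 0, p5 = 1, p6 = 0, p7 = 1 is a satisfying assignment.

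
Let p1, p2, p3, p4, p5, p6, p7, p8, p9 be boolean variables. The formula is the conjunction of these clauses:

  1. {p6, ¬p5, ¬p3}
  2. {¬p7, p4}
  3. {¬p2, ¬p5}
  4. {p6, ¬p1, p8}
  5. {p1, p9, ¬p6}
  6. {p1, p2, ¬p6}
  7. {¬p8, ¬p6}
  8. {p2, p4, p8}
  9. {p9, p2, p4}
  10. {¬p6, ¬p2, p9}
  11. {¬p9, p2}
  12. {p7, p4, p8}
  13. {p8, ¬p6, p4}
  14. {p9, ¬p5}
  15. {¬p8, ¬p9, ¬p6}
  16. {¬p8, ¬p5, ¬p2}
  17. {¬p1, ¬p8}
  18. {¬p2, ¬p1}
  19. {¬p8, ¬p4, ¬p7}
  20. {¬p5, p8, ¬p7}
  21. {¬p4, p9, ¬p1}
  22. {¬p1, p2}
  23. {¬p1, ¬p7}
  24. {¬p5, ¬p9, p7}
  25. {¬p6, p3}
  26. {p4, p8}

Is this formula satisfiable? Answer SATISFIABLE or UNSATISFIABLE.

SATISFIABLE

p5 occurs only negated in the remaining clauses — set p5 = False.
Set p1 = False and propagate.
The remaining clauses are satisfied by p2 = True, p3 = False, p4 = True, p6 = False, p7 = False, p8 = True, p9 = True.
Every clause has at least one true literal under this assignment.
So p1=False, p2=True, p3=False, p4=True, p5=False, p6=False, p7=False, p8=True, p9=True is a satisfying assignment.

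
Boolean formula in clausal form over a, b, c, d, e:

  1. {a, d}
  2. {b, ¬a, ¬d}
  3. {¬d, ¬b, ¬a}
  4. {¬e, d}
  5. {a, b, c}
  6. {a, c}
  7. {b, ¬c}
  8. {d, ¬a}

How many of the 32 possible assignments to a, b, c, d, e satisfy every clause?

2

The models are:
  a=F b=T c=T d=T e=F
  a=F b=T c=T d=T e=T
That's 2 in total.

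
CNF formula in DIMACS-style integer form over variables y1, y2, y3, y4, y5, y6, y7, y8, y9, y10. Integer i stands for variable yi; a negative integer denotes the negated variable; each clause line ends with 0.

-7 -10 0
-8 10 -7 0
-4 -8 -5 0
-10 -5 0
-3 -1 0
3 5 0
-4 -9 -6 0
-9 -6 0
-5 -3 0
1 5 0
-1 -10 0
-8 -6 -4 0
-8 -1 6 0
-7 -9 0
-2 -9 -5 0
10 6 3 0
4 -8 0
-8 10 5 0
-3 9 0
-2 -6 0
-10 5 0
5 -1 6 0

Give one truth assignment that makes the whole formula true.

y1=T, y2=F, y3=F, y4=F, y5=T, y6=T, y7=F, y8=F, y9=F, y10=F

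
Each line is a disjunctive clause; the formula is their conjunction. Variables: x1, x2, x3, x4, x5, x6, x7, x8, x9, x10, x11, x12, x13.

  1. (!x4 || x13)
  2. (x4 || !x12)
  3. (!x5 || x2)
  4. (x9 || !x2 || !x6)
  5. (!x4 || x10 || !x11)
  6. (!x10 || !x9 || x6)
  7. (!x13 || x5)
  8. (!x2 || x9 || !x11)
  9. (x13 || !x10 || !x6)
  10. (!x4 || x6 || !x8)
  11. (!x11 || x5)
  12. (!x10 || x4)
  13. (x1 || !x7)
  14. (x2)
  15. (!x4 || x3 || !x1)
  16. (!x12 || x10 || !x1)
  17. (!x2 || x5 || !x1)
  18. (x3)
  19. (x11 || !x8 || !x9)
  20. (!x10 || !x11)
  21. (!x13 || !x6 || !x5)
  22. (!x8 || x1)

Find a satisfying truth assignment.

x1=T, x2=T, x3=T, x4=T, x5=T, x6=F, x7=F, x8=F, x9=F, x10=T, x11=F, x12=T, x13=T

Check each clause:
  1. (x13 || !x4) — x13 is true.
  2. (x4 || !x12) — x4 is true.
  3. (!x5 || x2) — x2 is true.
  4. (!x6 || x9 || !x2) — !x6 is true.
  5. (!x4 || x10 || !x11) — x10 is true.
  6. (!x9 || !x10 || x6) — !x9 is true.
  7. (x5 || !x13) — x5 is true.
  8. (x9 || !x2 || !x11) — !x11 is true.
  9. (!x6 || x13 || !x10) — !x6 is true.
  10. (!x8 || !x4 || x6) — !x8 is true.
  11. (!x11 || x5) — !x11 is true.
  12. (!x10 || x4) — x4 is true.
  13. (!x7 || x1) — x1 is true.
  14. (x2) — x2 is true.
  15. (!x1 || !x4 || x3) — x3 is true.
  16. (!x12 || x10 || !x1) — x10 is true.
  17. (!x2 || !x1 || x5) — x5 is true.
  18. (x3) — x3 is true.
  19. (!x9 || !x8 || x11) — !x8 is true.
  20. (!x10 || !x11) — !x11 is true.
  21. (!x13 || !x5 || !x6) — !x6 is true.
  22. (!x8 || x1) — !x8 is true.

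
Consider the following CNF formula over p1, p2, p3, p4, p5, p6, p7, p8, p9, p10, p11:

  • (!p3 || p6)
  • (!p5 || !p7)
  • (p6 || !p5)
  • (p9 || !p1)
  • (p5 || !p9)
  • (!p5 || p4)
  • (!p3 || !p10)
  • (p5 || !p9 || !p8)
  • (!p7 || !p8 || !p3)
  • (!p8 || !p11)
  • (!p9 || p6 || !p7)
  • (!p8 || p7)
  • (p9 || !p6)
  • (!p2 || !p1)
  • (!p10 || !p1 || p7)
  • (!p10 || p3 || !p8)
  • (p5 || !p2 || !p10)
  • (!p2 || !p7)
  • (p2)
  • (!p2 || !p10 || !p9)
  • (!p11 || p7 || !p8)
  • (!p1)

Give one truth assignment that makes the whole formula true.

p1 = 0  p2 = 1  p3 = 0  p4 = 1  p5 = 0  p6 = 0  p7 = 0  p8 = 0  p9 = 0  p10 = 0  p11 = 0

The clause (p2) is unit: p2 must be True.
(!p1) is a unit clause, so p1 = False.
Unit propagation: (!p7) forces p7 = False.
The clause (!p8) is unit: p8 must be False.
p3 occurs only negated in the remaining clauses — set p3 = False.
p4 occurs only positively in the remaining clauses — set p4 = True.
Set p5 = False and propagate.
  then p9 is forced to False.
  then p6 is forced to False.
  then p10 is forced to False.
p11 is now unconstrained; take p11 = False.
Every clause has at least one true literal under this assignment.
Check each clause:
  1. (!p3 || p6) — !p3 is true.
  2. (!p7 || !p5) — !p7 is true.
  3. (!p5 || p6) — !p5 is true.
  4. (!p1 || p9) — !p1 is true.
  5. (!p9 || p5) — !p9 is true.
  6. (!p5 || p4) — !p5 is true.
  7. (!p10 || !p3) — !p3 is true.
  8. (!p9 || !p8 || p5) — !p8 is true.
  9. (!p8 || !p7 || !p3) — !p8 is true.
  10. (!p11 || !p8) — !p8 is true.
  11. (!p7 || p6 || !p9) — !p7 is true.
  12. (!p8 || p7) — !p8 is true.
  13. (p9 || !p6) — !p6 is true.
  14. (!p2 || !p1) — !p1 is true.
  15. (!p1 || !p10 || p7) — !p1 is true.
  16. (!p10 || p3 || !p8) — !p8 is true.
  17. (!p2 || p5 || !p10) — !p10 is true.
  18. (!p7 || !p2) — !p7 is true.
  19. (p2) — p2 is true.
  20. (!p10 || !p9 || !p2) — !p10 is true.
  21. (!p11 || p7 || !p8) — !p8 is true.
  22. (!p1) — !p1 is true.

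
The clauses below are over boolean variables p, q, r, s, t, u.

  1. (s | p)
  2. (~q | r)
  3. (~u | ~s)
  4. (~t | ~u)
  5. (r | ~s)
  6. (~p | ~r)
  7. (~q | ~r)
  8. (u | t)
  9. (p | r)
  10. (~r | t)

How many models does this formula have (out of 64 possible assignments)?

The models are:
  p=0 q=0 r=1 s=1 t=1 u=0
  p=1 q=0 r=0 s=0 t=0 u=1
  p=1 q=0 r=0 s=0 t=1 u=0
That's 3 in total.

3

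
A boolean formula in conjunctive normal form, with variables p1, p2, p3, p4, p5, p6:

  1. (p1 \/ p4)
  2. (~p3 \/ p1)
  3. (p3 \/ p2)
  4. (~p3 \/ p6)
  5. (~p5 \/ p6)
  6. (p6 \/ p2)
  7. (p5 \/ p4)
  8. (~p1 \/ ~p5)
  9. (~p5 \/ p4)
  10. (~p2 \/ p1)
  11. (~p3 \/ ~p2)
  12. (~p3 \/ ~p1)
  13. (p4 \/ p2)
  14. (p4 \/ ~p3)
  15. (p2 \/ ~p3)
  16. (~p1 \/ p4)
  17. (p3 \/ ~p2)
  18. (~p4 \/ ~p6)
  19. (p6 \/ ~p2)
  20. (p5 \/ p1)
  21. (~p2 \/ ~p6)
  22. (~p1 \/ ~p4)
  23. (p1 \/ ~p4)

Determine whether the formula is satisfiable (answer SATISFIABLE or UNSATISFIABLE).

p1 = True:
  propagation gives p5=False, p4=True; an empty clause results — contradiction.
p1 = False:
  propagation gives p4=True; an empty clause results — contradiction.
Every branch closes, so no satisfying assignment exists.

UNSATISFIABLE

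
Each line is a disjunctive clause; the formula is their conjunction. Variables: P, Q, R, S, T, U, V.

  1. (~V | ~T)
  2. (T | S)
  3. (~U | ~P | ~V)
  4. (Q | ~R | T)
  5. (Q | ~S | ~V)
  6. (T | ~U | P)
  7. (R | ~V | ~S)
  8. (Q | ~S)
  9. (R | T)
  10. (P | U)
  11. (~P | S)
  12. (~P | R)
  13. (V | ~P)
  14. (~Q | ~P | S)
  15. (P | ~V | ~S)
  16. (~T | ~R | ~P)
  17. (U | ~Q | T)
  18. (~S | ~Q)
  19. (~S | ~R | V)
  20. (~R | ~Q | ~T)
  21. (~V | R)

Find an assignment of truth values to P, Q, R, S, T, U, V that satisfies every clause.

P = False  Q = False  R = False  S = False  T = True  U = True  V = False

Set P = False and propagate.
  then U is forced to True.
  then T is forced to True.
  then V is forced to False.
The remaining clauses are satisfied by Q = False, R = False, S = False.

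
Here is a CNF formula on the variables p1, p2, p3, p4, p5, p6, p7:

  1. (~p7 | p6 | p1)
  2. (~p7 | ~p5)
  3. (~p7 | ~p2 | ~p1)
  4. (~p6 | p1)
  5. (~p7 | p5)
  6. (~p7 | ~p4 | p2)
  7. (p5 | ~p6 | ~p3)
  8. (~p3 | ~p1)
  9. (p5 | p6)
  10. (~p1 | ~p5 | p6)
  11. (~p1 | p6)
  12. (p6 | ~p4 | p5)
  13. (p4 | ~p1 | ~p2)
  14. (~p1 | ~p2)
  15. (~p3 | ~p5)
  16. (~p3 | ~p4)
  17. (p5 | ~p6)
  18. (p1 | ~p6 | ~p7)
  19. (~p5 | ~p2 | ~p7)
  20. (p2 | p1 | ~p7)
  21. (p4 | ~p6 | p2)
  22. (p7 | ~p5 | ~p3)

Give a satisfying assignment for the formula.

p1 = 1  p2 = 0  p3 = 0  p4 = 1  p5 = 1  p6 = 1  p7 = 0

Pure literal: p3 appears only negated; assign p3 = False.
Try p1 = True.
  then p6 is forced to True.
  then p2 is forced to False.
  then p5 is forced to True.
  then p7 is forced to False.
  then p4 is forced to True.
Every clause has at least one true literal under this assignment.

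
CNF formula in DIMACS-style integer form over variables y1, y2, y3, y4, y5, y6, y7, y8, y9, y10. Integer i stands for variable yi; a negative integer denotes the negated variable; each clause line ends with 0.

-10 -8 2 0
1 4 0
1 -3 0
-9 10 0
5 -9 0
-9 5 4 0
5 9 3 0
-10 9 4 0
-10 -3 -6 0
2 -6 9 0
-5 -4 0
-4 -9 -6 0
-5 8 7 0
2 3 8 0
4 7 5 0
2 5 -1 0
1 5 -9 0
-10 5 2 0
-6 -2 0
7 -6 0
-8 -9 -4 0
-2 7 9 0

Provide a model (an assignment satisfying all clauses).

y1=T, y2=F, y3=F, y4=F, y5=T, y6=F, y7=F, y8=T, y9=F, y10=F

Check each clause:
  1. (y2 \/ ~y8 \/ ~y10) — ~y10 is true.
  2. (y4 \/ y1) — y1 is true.
  3. (y1 \/ ~y3) — y1 is true.
  4. (~y9 \/ y10) — ~y9 is true.
  5. (y5 \/ ~y9) — y5 is true.
  6. (y4 \/ y5 \/ ~y9) — y5 is true.
  7. (y3 \/ y9 \/ y5) — y5 is true.
  8. (~y10 \/ y9 \/ y4) — ~y10 is true.
  9. (~y3 \/ ~y6 \/ ~y10) — ~y6 is true.
  10. (~y6 \/ y2 \/ y9) — ~y6 is true.
  11. (~y4 \/ ~y5) — ~y4 is true.
  12. (~y9 \/ ~y6 \/ ~y4) — ~y6 is true.
  13. (y7 \/ ~y5 \/ y8) — y8 is true.
  14. (y2 \/ y8 \/ y3) — y8 is true.
  15. (y4 \/ y5 \/ y7) — y5 is true.
  16. (~y1 \/ y2 \/ y5) — y5 is true.
  17. (~y9 \/ y1 \/ y5) — y1 is true.
  18. (y2 \/ ~y10 \/ y5) — y5 is true.
  19. (~y2 \/ ~y6) — ~y6 is true.
  20. (y7 \/ ~y6) — ~y6 is true.
  21. (~y4 \/ ~y9 \/ ~y8) — ~y4 is true.
  22. (y7 \/ ~y2 \/ y9) — ~y2 is true.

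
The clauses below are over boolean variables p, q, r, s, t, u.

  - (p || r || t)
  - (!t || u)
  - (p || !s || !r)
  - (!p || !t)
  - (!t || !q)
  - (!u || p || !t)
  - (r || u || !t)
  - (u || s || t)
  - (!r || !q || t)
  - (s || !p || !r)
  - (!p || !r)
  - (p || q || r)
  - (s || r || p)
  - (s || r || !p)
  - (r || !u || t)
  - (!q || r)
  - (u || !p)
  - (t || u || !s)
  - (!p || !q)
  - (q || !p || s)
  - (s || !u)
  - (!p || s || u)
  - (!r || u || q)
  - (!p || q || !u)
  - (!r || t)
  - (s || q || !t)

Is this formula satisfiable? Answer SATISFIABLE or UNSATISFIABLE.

UNSATISFIABLE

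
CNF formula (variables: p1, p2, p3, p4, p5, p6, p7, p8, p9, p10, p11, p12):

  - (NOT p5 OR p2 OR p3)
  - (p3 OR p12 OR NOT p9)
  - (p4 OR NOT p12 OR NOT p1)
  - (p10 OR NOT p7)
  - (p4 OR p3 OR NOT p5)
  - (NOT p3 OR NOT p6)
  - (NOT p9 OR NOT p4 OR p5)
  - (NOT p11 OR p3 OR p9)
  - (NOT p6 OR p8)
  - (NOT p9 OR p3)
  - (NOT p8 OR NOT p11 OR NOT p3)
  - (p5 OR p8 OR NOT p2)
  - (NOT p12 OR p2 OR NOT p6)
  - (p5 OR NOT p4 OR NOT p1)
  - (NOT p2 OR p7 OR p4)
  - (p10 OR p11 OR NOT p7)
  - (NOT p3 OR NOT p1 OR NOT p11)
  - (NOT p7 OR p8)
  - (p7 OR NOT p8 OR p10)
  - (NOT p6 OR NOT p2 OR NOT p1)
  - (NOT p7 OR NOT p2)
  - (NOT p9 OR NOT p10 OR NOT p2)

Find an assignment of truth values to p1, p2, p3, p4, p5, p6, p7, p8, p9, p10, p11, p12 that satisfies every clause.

p1=False  p2=False  p3=True  p4=False  p5=False  p6=False  p7=False  p8=True  p9=False  p10=True  p11=False  p12=True

Check each clause:
  1. (p3 OR NOT p5 OR p2) — p3 is true.
  2. (p12 OR NOT p9 OR p3) — p3 is true.
  3. (p4 OR NOT p12 OR NOT p1) — NOT p1 is true.
  4. (p10 OR NOT p7) — NOT p7 is true.
  5. (p3 OR p4 OR NOT p5) — p3 is true.
  6. (NOT p6 OR NOT p3) — NOT p6 is true.
  7. (NOT p9 OR p5 OR NOT p4) — NOT p4 is true.
  8. (p9 OR NOT p11 OR p3) — p3 is true.
  9. (p8 OR NOT p6) — p8 is true.
  10. (p3 OR NOT p9) — p3 is true.
  11. (NOT p11 OR NOT p8 OR NOT p3) — NOT p11 is true.
  12. (NOT p2 OR p8 OR p5) — p8 is true.
  13. (NOT p12 OR NOT p6 OR p2) — NOT p6 is true.
  14. (p5 OR NOT p4 OR NOT p1) — NOT p4 is true.
  15. (NOT p2 OR p4 OR p7) — NOT p2 is true.
  16. (p10 OR NOT p7 OR p11) — NOT p7 is true.
  17. (NOT p11 OR NOT p1 OR NOT p3) — NOT p11 is true.
  18. (NOT p7 OR p8) — p8 is true.
  19. (p7 OR p10 OR NOT p8) — p10 is true.
  20. (NOT p1 OR NOT p6 OR NOT p2) — NOT p6 is true.
  21. (NOT p2 OR NOT p7) — NOT p7 is true.
  22. (NOT p9 OR NOT p2 OR NOT p10) — NOT p2 is true.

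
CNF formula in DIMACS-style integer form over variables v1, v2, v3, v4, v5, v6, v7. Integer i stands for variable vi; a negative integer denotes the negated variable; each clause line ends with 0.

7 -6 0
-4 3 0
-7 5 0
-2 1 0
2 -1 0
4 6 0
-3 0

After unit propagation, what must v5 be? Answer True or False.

True

Unit clause (¬v3) sets v3 = False.
(v3 ∨ ¬v4): since v3 = False, the clause reduces to (¬v4). v4 = False.
(v4 ∨ v6) with v4 = False leaves only v6, so v6 = True.
In (¬v6 ∨ v7), ¬v6 is now false; v7 must hold, so v7 = True.
In (¬v7 ∨ v5), ¬v7 is now false; v5 must hold, so v5 = True.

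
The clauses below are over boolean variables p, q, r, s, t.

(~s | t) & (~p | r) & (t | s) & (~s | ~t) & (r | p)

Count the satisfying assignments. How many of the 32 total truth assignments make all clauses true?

4

Satisfying assignments:
  p=0 q=0 r=1 s=0 t=1
  p=0 q=1 r=1 s=0 t=1
  p=1 q=0 r=1 s=0 t=1
  p=1 q=1 r=1 s=0 t=1
That's 4 in total.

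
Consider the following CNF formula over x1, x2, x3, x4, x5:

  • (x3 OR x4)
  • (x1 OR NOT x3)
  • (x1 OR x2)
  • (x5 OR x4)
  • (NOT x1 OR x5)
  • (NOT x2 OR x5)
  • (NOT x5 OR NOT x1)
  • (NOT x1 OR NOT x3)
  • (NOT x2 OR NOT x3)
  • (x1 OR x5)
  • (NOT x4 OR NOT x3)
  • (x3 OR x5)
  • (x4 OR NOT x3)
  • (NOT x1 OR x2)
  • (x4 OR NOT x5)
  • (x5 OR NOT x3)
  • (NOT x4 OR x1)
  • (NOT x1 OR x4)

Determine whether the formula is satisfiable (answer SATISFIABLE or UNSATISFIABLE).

UNSATISFIABLE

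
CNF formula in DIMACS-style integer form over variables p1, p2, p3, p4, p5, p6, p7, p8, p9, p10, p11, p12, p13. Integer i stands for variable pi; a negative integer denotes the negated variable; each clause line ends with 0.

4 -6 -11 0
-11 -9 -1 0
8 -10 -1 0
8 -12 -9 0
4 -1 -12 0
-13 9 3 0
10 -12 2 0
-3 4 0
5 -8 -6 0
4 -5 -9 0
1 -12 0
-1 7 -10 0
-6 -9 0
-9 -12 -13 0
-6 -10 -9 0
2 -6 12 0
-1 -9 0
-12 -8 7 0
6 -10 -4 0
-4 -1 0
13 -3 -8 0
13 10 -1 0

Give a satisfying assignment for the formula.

p1=False, p2=True, p3=False, p4=False, p5=False, p6=False, p7=False, p8=False, p9=True, p10=True, p11=True, p12=False, p13=True

Pure literal: p2 appears only positively; assign p2 = True.
Branch on p1: take p1 = False.
  then p12 is forced to False.
The remaining clauses are satisfied by p3 = False, p4 = False, p5 = False, p6 = False, p7 = False, p8 = False, p9 = True, p10 = True, p11 = True, p13 = True.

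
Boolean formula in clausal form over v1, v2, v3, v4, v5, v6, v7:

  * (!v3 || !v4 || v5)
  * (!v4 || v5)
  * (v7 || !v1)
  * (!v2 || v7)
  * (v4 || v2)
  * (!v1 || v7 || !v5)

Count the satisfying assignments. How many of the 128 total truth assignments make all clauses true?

36

Split on v4, then v5.
  v4=T, v5=T: v3, v6 free; 5 ways for (v1,v2,v7) × 2^2 = 20.
  v4=T, v5=F: a clause becomes empty — 0.
  v4=F, v5=T: forces v2=T; v7=T; v1, v3, v6 free → 2^3 = 8.
  v4=F, v5=F: forces v2=T; v7=T; v1, v3, v6 free → 2^3 = 8.
Total: 20 + 0 + 8 + 8 = 36.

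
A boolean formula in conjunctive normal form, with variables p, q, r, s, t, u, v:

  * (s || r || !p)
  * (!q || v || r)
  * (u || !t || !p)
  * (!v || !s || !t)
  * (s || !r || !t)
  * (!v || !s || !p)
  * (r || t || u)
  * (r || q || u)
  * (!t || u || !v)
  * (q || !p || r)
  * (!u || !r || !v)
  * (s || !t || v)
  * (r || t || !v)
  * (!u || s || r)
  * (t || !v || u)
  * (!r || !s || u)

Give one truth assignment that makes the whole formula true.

p=F  q=T  r=T  s=F  t=F  u=F  v=F

p occurs only negated in the remaining clauses — set p = False.
Set q = True and propagate.
Branch on r: take r = True.
For the remaining variables, s = False, t = False, u = False, v = False works.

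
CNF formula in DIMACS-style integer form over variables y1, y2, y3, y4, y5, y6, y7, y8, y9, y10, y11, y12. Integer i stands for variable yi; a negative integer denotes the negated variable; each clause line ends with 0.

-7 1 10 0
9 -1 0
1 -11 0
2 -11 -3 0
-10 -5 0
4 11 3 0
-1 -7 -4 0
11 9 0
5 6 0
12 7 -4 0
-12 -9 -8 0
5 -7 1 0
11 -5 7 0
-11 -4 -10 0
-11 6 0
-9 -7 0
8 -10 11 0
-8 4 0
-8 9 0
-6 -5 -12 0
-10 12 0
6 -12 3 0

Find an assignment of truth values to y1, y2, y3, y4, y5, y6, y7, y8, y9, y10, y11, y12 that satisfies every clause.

y1=True, y2=True, y3=False, y4=False, y5=False, y6=True, y7=False, y8=False, y9=True, y10=True, y11=True, y12=True

Check each clause:
  1. {y10, ¬y7, y1} — y1 is true.
  2. {¬y1, y9} — y9 is true.
  3. {¬y11, y1} — y1 is true.
  4. {y2, ¬y3, ¬y11} — ¬y3 is true.
  5. {¬y10, ¬y5} — ¬y5 is true.
  6. {y3, y11, y4} — y11 is true.
  7. {¬y4, ¬y7, ¬y1} — ¬y7 is true.
  8. {y11, y9} — y9 is true.
  9. {y5, y6} — y6 is true.
  10. {y12, y7, ¬y4} — ¬y4 is true.
  11. {¬y12, ¬y8, ¬y9} — ¬y8 is true.
  12. {¬y7, y1, y5} — ¬y7 is true.
  13. {¬y5, y11, y7} — y11 is true.
  14. {¬y11, ¬y10, ¬y4} — ¬y4 is true.
  15. {¬y11, y6} — y6 is true.
  16. {¬y9, ¬y7} — ¬y7 is true.
  17. {y8, ¬y10, y11} — y11 is true.
  18. {y4, ¬y8} — ¬y8 is true.
  19. {¬y8, y9} — ¬y8 is true.
  20. {¬y12, ¬y5, ¬y6} — ¬y5 is true.
  21. {y12, ¬y10} — y12 is true.
  22. {y6, y3, ¬y12} — y6 is true.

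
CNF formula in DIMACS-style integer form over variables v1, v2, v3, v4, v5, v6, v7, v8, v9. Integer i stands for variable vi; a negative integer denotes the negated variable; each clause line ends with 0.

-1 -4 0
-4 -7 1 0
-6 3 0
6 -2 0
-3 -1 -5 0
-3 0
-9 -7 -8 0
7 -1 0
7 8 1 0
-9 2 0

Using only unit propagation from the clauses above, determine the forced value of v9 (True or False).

False

Unit clause (~v3) sets v3 = False.
(v3 \/ ~v6) with v3 = False leaves only ~v6, so v6 = False.
(~v2 \/ v6) with v6 = False leaves only ~v2, so v2 = False.
In (v2 \/ ~v9), v2 is now false; ~v9 must hold, so v9 = False.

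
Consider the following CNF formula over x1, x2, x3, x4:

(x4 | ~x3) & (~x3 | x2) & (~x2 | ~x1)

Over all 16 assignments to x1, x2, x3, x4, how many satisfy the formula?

Satisfying assignments:
  x1=F x2=F x3=F x4=F
  x1=F x2=F x3=F x4=T
  x1=F x2=T x3=F x4=F
  x1=F x2=T x3=F x4=T
  x1=F x2=T x3=T x4=T
  x1=T x2=F x3=F x4=F
  x1=T x2=F x3=F x4=T
That's 7 in total.

7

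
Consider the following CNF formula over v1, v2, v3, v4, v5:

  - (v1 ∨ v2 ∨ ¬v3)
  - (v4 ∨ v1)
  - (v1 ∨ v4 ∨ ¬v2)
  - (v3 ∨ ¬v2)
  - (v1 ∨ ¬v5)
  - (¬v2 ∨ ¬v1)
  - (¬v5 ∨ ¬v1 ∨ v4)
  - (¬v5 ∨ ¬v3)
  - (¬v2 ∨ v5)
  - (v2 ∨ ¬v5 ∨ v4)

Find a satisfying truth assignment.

v1=True, v2=False, v3=False, v4=True, v5=True

Pure literal: v4 appears only positively; assign v4 = True.
Set v1 = True and propagate.
  then v2 is forced to False.
Try v3 = False.
v5 is now unconstrained; take v5 = True.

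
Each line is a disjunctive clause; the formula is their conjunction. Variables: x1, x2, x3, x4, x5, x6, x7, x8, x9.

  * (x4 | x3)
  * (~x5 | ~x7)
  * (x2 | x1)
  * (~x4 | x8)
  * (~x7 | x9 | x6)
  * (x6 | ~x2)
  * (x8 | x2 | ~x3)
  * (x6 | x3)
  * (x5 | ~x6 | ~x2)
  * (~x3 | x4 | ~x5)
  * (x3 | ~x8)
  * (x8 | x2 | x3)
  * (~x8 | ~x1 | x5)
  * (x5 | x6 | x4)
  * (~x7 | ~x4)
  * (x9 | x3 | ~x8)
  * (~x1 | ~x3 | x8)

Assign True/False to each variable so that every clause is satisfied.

x1=True  x2=True  x3=True  x4=True  x5=True  x6=True  x7=False  x8=True  x9=False

Pure literal: x7 appears only negated; assign x7 = False.
Try x1 = True.
For the remaining variables, x2 = True, x3 = True, x4 = True, x5 = True, x6 = True, x8 = True, x9 = False works.
Every clause has at least one true literal under this assignment.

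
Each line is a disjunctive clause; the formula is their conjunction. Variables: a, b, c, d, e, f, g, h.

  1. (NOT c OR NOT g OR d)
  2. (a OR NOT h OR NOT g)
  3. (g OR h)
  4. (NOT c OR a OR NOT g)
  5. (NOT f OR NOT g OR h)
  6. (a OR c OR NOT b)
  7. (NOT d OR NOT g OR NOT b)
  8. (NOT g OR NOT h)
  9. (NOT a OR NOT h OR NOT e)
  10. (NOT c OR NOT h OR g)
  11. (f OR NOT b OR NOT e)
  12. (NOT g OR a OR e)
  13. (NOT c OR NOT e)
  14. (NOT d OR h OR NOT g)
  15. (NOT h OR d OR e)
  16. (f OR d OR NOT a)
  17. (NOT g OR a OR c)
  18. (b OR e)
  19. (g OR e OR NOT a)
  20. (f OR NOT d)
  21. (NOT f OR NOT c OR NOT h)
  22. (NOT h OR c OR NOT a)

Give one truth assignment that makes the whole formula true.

a = False, b = False, c = False, d = False, e = True, f = False, g = False, h = True

Try a = False.
Set b = False and propagate.
  then e is forced to True.
  then c is forced to False.
  then g is forced to False.
  then h is forced to True.
For the remaining variables, d = False, f = False works.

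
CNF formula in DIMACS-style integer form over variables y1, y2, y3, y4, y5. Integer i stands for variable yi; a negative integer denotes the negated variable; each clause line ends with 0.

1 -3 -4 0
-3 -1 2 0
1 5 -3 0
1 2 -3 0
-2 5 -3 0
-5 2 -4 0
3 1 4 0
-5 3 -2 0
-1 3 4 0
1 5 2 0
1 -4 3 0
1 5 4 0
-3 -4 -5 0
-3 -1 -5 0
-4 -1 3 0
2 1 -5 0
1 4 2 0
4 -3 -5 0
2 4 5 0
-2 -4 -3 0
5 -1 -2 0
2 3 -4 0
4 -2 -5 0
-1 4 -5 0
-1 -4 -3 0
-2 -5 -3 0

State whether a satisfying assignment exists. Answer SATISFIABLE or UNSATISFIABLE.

UNSATISFIABLE

y3 = True:
  y5 = True:
    propagation gives y4=False; an empty clause results — contradiction.
  y5 = False:
    propagation gives y1=True, y2=True; an empty clause results — contradiction.
y3 = False:
  y4 = True:
    propagation gives y1=True; an empty clause results — contradiction.
  y4 = False:
    propagation gives y1=True; an empty clause results — contradiction.
Every branch closes, so no satisfying assignment exists.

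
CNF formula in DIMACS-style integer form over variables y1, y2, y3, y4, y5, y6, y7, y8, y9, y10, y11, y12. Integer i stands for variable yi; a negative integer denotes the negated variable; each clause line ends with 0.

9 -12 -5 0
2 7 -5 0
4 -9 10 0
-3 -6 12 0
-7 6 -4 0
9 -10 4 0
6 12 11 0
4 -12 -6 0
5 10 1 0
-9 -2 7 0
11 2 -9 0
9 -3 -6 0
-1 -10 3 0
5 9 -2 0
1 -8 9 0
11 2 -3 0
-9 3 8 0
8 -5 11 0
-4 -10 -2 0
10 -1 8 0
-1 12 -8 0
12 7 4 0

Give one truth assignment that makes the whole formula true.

Pure literal: y11 appears only positively; assign y11 = True.
Set y1 = False and propagate.
The remaining clauses are satisfied by y2 = False, y3 = True, y4 = True, y5 = False, y6 = True, y7 = False, y8 = False, y9 = True, y10 = True, y12 = True.
Every clause has at least one true literal under this assignment.
Check each clause:
  1. {¬y12, ¬y5, y9} — y9 is true.
  2. {y7, y2, ¬y5} — ¬y5 is true.
  3. {y10, ¬y9, y4} — y10 is true.
  4. {¬y6, ¬y3, y12} — y12 is true.
  5. {¬y7, y6, ¬y4} — ¬y7 is true.
  6. {y9, ¬y10, y4} — y9 is true.
  7. {y12, y6, y11} — y11 is true.
  8. {¬y12, y4, ¬y6} — y4 is true.
  9. {y1, y5, y10} — y10 is true.
  10. {y7, ¬y2, ¬y9} — ¬y2 is true.
  11. {y2, ¬y9, y11} — y11 is true.
  12. {¬y6, ¬y3, y9} — y9 is true.
  13. {¬y10, y3, ¬y1} — y3 is true.
  14. {y5, y9, ¬y2} — y9 is true.
  15. {¬y8, y9, y1} — ¬y8 is true.
  16. {y2, ¬y3, y11} — y11 is true.
  17. {y8, y3, ¬y9} — y3 is true.
  18. {y8, ¬y5, y11} — y11 is true.
  19. {¬y4, ¬y10, ¬y2} — ¬y2 is true.
  20. {¬y1, y10, y8} — y10 is true.
  21. {¬y8, ¬y1, y12} — ¬y8 is true.
  22. {y7, y4, y12} — y4 is true.

y1 = F, y2 = F, y3 = T, y4 = T, y5 = F, y6 = T, y7 = F, y8 = F, y9 = T, y10 = T, y11 = T, y12 = T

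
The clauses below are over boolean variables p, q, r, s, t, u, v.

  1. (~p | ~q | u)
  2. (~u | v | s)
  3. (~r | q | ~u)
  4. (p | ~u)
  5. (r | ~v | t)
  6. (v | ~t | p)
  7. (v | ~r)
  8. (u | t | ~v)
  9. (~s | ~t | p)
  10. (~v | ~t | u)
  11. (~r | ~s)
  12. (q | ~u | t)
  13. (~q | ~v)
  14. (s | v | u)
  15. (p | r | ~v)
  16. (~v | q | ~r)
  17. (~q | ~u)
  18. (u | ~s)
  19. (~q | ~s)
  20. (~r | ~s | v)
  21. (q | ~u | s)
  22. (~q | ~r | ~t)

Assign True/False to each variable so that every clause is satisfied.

p=1, q=0, r=0, s=1, t=1, u=1, v=0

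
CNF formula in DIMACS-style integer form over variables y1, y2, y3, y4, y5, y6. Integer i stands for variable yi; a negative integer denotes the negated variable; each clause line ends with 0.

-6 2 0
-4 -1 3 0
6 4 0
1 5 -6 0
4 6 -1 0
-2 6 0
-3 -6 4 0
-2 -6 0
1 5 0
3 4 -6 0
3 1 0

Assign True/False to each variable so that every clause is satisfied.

Pure literal: y5 appears only positively; assign y5 = True.
Set y1 = True and propagate.
Branch on y2: take y2 = False.
  then y6 is forced to False.
  then y4 is forced to True.
  then y3 is forced to True.
Check each clause:
  1. (y2 ∨ ¬y6) — ¬y6 is true.
  2. (¬y1 ∨ y3 ∨ ¬y4) — y3 is true.
  3. (y6 ∨ y4) — y4 is true.
  4. (y1 ∨ y5 ∨ ¬y6) — y1 is true.
  5. (y4 ∨ y6 ∨ ¬y1) — y4 is true.
  6. (¬y2 ∨ y6) — ¬y2 is true.
  7. (¬y6 ∨ ¬y3 ∨ y4) — ¬y6 is true.
  8. (¬y2 ∨ ¬y6) — ¬y6 is true.
  9. (y1 ∨ y5) — y1 is true.
  10. (¬y6 ∨ y3 ∨ y4) — ¬y6 is true.
  11. (y1 ∨ y3) — y1 is true.

y1 = 1, y2 = 0, y3 = 1, y4 = 1, y5 = 1, y6 = 0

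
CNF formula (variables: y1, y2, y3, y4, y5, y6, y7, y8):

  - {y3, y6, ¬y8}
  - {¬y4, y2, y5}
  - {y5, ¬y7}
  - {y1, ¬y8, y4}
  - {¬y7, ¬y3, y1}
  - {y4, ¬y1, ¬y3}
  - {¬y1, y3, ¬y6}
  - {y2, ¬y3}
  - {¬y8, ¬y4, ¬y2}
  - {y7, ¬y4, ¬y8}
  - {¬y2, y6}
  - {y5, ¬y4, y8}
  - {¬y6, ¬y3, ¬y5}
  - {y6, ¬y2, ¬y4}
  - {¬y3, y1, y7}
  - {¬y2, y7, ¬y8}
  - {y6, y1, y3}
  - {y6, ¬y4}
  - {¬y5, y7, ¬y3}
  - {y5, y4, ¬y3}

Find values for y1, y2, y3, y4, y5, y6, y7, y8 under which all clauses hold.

y1=True, y2=False, y3=False, y4=False, y5=False, y6=False, y7=False, y8=False

Set y1 = True and propagate.
Set y2 = False and propagate.
  then y3 is forced to False.
  then y6 is forced to False.
  then y8 is forced to False.
  then y4 is forced to False.
Set y5 = False and propagate.
  then y7 is forced to False.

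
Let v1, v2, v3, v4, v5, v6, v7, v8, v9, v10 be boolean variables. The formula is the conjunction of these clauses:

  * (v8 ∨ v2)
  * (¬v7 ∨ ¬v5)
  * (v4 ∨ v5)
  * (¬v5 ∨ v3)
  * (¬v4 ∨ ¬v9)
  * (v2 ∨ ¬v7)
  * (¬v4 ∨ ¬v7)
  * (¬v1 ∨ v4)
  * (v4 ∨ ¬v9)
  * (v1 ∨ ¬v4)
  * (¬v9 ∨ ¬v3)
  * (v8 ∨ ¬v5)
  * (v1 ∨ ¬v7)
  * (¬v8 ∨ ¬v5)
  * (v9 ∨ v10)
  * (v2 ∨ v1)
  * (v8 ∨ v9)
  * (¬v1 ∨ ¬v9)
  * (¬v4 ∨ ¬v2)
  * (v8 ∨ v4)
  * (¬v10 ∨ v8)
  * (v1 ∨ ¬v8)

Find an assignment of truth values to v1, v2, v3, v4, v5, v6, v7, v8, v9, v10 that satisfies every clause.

v1=T  v2=F  v3=F  v4=T  v5=F  v6=T  v7=F  v8=T  v9=F  v10=T

Pure literal: v7 appears only negated; assign v7 = False.
Set v1 = True and propagate.
  then v4 is forced to True.
  then v9 is forced to False.
  then v10 is forced to True.
  then v8 is forced to True.
  then v5 is forced to False.
  then v2 is forced to False.
v3, v6 are now unconstrained; take v3 = False, v6 = True.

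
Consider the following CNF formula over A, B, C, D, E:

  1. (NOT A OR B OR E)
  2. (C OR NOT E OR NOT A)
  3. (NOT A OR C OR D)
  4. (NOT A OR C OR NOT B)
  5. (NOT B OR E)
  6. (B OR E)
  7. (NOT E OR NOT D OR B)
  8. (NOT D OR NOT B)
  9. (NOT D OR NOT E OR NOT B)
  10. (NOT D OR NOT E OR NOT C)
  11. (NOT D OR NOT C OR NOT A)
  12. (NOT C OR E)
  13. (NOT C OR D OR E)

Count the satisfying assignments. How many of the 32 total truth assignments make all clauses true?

6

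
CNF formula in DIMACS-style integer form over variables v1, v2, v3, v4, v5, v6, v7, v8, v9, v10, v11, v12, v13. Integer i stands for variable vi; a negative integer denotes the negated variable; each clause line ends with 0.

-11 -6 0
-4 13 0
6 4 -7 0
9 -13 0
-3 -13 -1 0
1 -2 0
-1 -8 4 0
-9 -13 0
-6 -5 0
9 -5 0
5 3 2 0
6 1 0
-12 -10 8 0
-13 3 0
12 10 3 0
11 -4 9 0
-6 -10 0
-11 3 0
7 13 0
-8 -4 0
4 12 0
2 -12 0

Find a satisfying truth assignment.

v1=1, v2=1, v3=1, v4=0, v5=0, v6=1, v7=1, v8=0, v9=0, v10=0, v11=0, v12=1, v13=0

Set v1 = True and propagate.
The remaining clauses are satisfied by v2 = True, v3 = True, v4 = False, v5 = False, v6 = True, v7 = True, v8 = False, v9 = False, v10 = False, v11 = False, v12 = True, v13 = False.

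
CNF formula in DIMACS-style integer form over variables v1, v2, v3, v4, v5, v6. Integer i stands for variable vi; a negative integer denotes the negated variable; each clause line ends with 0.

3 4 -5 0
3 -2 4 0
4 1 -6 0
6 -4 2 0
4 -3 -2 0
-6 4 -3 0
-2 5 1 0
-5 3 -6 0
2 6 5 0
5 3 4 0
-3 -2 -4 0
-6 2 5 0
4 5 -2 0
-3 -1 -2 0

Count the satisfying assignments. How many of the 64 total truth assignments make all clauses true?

The models are:
  v1=F v2=F v3=T v4=F v5=T v6=F
  v1=F v2=F v3=T v4=T v5=T v6=T
  v1=F v2=T v3=F v4=T v5=T v6=F
  v1=T v2=F v3=T v4=F v5=T v6=F
  v1=T v2=F v3=T v4=T v5=T v6=T
  v1=T v2=T v3=F v4=T v5=F v6=F
  v1=T v2=T v3=F v4=T v5=F v6=T
  v1=T v2=T v3=F v4=T v5=T v6=F
Count: 8.

8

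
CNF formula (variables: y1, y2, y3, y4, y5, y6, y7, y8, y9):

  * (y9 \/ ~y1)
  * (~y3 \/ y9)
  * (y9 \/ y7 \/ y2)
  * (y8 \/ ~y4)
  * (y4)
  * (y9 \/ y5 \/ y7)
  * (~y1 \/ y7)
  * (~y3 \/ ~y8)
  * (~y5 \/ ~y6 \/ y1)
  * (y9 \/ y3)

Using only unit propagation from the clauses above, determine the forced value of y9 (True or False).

True

Unit clause (y4) sets y4 = True.
(y8 \/ ~y4) with y4 = True leaves only y8, so y8 = True.
In (~y8 \/ ~y3), ~y8 is now false; ~y3 must hold, so y3 = False.
In (y9 \/ y3), y3 is now false; y9 must hold, so y9 = True.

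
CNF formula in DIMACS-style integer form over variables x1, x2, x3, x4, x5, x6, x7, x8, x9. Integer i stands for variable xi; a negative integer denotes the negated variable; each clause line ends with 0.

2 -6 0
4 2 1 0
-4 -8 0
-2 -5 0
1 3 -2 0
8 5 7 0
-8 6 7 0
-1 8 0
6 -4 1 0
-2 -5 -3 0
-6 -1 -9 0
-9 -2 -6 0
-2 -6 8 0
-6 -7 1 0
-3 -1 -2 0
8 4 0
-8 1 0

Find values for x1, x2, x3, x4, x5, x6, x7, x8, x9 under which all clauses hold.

x1 = T, x2 = T, x3 = F, x4 = F, x5 = F, x6 = T, x7 = T, x8 = T, x9 = F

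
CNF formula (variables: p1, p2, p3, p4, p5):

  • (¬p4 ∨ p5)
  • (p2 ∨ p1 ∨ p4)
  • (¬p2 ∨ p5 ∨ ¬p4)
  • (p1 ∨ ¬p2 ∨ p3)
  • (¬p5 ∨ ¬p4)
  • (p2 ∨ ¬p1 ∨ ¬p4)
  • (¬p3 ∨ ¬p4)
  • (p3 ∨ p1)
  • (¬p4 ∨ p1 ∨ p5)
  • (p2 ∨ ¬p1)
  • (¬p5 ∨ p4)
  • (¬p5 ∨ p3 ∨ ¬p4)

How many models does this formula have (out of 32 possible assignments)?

Satisfying assignments:
  p1=F p2=T p3=T p4=F p5=F
  p1=T p2=T p3=F p4=F p5=F
  p1=T p2=T p3=T p4=F p5=F
Count: 3.

3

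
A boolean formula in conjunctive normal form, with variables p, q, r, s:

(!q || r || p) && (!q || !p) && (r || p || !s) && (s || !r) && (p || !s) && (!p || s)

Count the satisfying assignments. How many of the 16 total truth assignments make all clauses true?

3

Satisfying assignments:
  p=F q=F r=F s=F
  p=T q=F r=F s=T
  p=T q=F r=T s=T
That's 3 in total.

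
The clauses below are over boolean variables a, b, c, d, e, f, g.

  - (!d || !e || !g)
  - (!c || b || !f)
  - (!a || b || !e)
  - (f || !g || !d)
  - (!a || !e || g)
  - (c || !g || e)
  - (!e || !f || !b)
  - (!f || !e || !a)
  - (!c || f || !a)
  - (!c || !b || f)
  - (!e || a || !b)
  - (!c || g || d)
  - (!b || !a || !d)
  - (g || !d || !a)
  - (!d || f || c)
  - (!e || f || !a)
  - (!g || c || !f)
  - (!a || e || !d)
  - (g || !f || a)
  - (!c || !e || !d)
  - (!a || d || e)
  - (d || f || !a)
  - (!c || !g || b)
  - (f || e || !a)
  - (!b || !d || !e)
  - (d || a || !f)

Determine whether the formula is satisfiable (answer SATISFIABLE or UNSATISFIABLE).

SATISFIABLE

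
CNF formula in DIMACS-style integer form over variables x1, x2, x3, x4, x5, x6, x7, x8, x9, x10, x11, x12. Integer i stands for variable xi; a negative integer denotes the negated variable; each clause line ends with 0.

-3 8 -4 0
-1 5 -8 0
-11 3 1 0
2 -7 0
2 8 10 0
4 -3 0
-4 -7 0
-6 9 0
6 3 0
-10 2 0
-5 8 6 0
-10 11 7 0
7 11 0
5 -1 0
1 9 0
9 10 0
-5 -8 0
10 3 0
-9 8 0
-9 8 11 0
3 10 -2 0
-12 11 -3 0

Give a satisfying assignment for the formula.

x1 = False  x2 = True  x3 = False  x4 = False  x5 = False  x6 = True  x7 = True  x8 = True  x9 = True  x10 = True  x11 = False  x12 = True

Try x1 = False.
  then x9 is forced to True.
  then x8 is forced to True.
  then x5 is forced to False.
Try x2 = True.
Set x3 = False and propagate.
  then x11 is forced to False.
  then x6 is forced to True.
  then x7 is forced to True.
  then x4 is forced to False.
  then x10 is forced to True.
x12 is now unconstrained; take x12 = True.
Every clause has at least one true literal under this assignment.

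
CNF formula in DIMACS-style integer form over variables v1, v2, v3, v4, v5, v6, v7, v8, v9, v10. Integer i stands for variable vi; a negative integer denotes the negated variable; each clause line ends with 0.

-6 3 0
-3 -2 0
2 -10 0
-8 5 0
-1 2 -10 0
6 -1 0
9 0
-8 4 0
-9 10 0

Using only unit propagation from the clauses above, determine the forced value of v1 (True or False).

(v9) is a unit clause: v9 = True.
(!v9 || v10) with v9 = True leaves only v10, so v10 = True.
(v2 || !v10): since v10 = True, the clause reduces to (v2). v2 = True.
From (!v2 || !v3) and v2 = True: v3 = False.
(v3 || !v6): since v3 = False, the clause reduces to (!v6). v6 = False.
From (v6 || !v1) and v6 = False: v1 = False.

False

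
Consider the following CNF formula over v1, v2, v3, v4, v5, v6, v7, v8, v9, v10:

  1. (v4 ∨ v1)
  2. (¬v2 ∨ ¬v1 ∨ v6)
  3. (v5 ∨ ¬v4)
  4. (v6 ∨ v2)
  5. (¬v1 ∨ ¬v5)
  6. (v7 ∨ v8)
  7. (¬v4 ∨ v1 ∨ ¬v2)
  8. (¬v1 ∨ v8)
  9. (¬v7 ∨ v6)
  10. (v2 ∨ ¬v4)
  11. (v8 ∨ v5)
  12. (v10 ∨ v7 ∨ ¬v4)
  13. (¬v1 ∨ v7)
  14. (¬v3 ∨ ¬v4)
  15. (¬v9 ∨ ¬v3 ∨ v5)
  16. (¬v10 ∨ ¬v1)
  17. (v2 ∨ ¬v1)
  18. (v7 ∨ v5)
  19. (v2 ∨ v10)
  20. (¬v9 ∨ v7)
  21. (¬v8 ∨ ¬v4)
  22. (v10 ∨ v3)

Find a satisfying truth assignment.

v1=1, v2=1, v3=1, v4=0, v5=0, v6=1, v7=1, v8=1, v9=0, v10=0

Check each clause:
  1. (v1 ∨ v4) — v1 is true.
  2. (¬v1 ∨ ¬v2 ∨ v6) — v6 is true.
  3. (¬v4 ∨ v5) — ¬v4 is true.
  4. (v6 ∨ v2) — v2 is true.
  5. (¬v5 ∨ ¬v1) — ¬v5 is true.
  6. (v8 ∨ v7) — v8 is true.
  7. (v1 ∨ ¬v4 ∨ ¬v2) — v1 is true.
  8. (¬v1 ∨ v8) — v8 is true.
  9. (v6 ∨ ¬v7) — v6 is true.
  10. (¬v4 ∨ v2) — v2 is true.
  11. (v8 ∨ v5) — v8 is true.
  12. (v10 ∨ ¬v4 ∨ v7) — ¬v4 is true.
  13. (¬v1 ∨ v7) — v7 is true.
  14. (¬v3 ∨ ¬v4) — ¬v4 is true.
  15. (¬v9 ∨ ¬v3 ∨ v5) — ¬v9 is true.
  16. (¬v1 ∨ ¬v10) — ¬v10 is true.
  17. (v2 ∨ ¬v1) — v2 is true.
  18. (v7 ∨ v5) — v7 is true.
  19. (v10 ∨ v2) — v2 is true.
  20. (v7 ∨ ¬v9) — v7 is true.
  21. (¬v8 ∨ ¬v4) — ¬v4 is true.
  22. (v10 ∨ v3) — v3 is true.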